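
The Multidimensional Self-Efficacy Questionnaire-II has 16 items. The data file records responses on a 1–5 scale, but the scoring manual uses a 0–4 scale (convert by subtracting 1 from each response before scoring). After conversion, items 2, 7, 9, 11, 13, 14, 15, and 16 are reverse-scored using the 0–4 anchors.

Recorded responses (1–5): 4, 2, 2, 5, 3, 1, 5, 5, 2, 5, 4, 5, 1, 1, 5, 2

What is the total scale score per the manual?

40

Convert to 0–4: 3, 1, 1, 4, 2, 0, 4, 4, 1, 4, 3, 4, 0, 0, 4, 1
Reverse-coded (reverse-coded value = 4 − response):
  item 2: 4 − 1 = 3
  item 7: 4 − 4 = 0
  item 9: 4 − 1 = 3
  item 11: 4 − 3 = 1
  item 13: 4 − 0 = 4
  item 14: 4 − 0 = 4
  item 15: 4 − 4 = 0
  item 16: 4 − 1 = 3
Scored: 3, 3, 1, 4, 2, 0, 0, 4, 3, 4, 1, 4, 4, 4, 0, 3
Total = 40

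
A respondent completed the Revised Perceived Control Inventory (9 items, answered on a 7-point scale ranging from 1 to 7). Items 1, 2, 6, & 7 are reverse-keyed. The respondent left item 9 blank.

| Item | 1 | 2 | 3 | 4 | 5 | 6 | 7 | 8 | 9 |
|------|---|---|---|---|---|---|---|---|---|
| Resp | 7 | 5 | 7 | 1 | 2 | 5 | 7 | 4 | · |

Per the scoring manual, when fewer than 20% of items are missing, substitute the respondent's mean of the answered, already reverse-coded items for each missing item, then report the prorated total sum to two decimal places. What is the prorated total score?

Reverse-coded (reversed = (1+7) − raw = 8 − raw):
  item 1: 8 − 7 = 1
  item 2: 8 − 5 = 3
  item 6: 8 − 5 = 3
  item 7: 8 − 7 = 1
Completed scored items (8 of 9): 1, 3, 7, 1, 2, 3, 1, 4; sum = 22.
Person mean = 22 / 8 ≈ 2.7500
Prorated total = (22 / 8) × 9 = 24.75 (to 2 dp)

24.75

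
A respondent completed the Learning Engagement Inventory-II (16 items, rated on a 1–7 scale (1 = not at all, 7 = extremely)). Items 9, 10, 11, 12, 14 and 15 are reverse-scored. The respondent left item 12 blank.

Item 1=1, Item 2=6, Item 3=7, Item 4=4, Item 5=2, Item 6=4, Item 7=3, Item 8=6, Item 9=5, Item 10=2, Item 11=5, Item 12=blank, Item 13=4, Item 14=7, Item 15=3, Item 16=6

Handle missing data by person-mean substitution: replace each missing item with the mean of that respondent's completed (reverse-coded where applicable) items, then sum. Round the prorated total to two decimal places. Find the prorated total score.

Reverse-coded (reverse-coded value = 8 − response):
  item 9: 8 − 5 = 3
  item 10: 8 − 2 = 6
  item 11: 8 − 5 = 3
  item 14: 8 − 7 = 1
  item 15: 8 − 3 = 5
Completed scored items (15 of 16): 1, 6, 7, 4, 2, 4, 3, 6, 3, 6, 3, 4, 1, 5, 6; sum = 61.
Person mean = 61 / 15 ≈ 4.0667
Prorated total = (61 / 15) × 16 = 65.07 (to 2 dp)

65.07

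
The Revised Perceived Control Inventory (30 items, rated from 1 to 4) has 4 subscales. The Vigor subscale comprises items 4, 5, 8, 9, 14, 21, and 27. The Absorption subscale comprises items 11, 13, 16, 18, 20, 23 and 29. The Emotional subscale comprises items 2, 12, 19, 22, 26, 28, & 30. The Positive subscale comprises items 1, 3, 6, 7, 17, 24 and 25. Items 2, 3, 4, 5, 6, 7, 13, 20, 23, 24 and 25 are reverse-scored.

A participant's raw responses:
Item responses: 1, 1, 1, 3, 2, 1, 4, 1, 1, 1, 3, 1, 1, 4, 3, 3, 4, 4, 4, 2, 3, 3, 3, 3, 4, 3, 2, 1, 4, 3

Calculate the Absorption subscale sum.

23

Absorption items: 11, 13, 16, 18, 20, 23, 29.
Of these, items 13, 20 and 23 are reverse-scored; reversed = (1+4) − raw = 5 − raw.
  item 11: 3
  item 13: 5 − 1 = 4
  item 16: 3
  item 18: 4
  item 20: 5 − 2 = 3
  item 23: 5 − 3 = 2
  item 29: 4
Sum = 3 + 4 + 3 + 4 + 3 + 2 + 4 = 23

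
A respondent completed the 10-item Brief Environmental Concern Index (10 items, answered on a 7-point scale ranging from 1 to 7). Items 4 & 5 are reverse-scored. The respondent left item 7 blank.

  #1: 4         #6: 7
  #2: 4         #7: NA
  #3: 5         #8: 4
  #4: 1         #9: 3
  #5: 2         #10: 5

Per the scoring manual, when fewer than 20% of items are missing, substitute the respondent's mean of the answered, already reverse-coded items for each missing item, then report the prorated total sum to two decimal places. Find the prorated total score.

Reverse-coded (reversed = (1+7) − raw = 8 − raw):
  item 4: 8 − 1 = 7
  item 5: 8 − 2 = 6
Completed scored items (9 of 10): 4, 4, 5, 7, 6, 7, 4, 3, 5; sum = 45.
Person mean = 45 / 9 ≈ 5.0000
Prorated total = (45 / 9) × 10 = 50.00 (to 2 dp)

50.00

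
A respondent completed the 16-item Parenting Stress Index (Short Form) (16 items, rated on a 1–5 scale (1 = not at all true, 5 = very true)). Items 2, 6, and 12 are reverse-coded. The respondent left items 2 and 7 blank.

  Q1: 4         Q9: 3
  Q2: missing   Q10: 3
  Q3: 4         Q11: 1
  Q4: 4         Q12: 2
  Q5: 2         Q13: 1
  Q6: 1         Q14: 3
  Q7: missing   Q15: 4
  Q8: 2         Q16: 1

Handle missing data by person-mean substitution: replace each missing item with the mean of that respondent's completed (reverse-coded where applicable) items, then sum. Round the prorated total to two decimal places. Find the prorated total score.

Reverse-coded (on a 1–5 scale, reversed = 6 − raw):
  item 6: 6 − 1 = 5
  item 12: 6 − 2 = 4
Completed scored items (14 of 16): 4, 4, 4, 2, 5, 2, 3, 3, 1, 4, 1, 3, 4, 1; sum = 41.
Person mean = 41 / 14 ≈ 2.9286
Prorated total = (41 / 14) × 16 = 46.86 (to 2 dp)

46.86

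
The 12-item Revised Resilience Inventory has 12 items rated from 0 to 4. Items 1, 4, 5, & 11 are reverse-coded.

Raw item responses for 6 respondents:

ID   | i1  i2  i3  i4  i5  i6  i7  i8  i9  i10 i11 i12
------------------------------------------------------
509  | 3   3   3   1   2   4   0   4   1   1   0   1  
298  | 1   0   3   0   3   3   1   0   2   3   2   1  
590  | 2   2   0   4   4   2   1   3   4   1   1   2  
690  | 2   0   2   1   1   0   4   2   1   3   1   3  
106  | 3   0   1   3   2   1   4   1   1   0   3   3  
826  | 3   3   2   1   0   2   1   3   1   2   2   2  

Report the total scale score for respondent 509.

Respondent 509 raw: 3, 3, 3, 1, 2, 4, 0, 4, 1, 1, 0, 1.
Reverse-coded (reversed = (0+4) − raw = 4 − raw):
  item 1: 4 − 3 = 1
  item 2: 3
  item 3: 3
  item 4: 4 − 1 = 3
  item 5: 4 − 2 = 2
  item 6: 4
  item 7: 0
  item 8: 4
  item 9: 1
  item 10: 1
  item 11: 4 − 0 = 4
  item 12: 1
Sum = 1 + 3 + 3 + 3 + 2 + 4 + 0 + 4 + 1 + 1 + 4 + 1 = 27

27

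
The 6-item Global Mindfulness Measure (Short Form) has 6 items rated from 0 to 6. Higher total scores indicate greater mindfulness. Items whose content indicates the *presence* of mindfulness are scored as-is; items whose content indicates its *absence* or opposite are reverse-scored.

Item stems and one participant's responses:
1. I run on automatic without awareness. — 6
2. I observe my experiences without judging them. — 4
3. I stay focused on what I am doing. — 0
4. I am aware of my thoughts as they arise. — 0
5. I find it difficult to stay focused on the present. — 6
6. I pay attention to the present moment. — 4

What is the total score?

8

Items 1, 5 describe the absence/opposite of mindfulness → reverse-score.
reversed = (0+6) − raw = 6 − raw.
  item 1: 6 − 6 = 0
  item 2: 4
  item 3: 0
  item 4: 0
  item 5: 6 − 6 = 0
  item 6: 4
Total = 0 + 4 + 0 + 0 + 0 + 4 = 8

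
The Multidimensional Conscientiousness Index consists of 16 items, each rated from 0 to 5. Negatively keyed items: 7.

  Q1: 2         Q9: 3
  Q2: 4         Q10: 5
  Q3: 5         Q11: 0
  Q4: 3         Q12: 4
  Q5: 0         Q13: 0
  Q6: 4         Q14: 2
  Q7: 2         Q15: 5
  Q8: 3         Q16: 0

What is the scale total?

Negatively keyed items use 5 − raw:
  item 7: 5 − 2 = 3
After reverse-coding: 2, 4, 5, 3, 0, 4, 3, 3, 3, 5, 0, 4, 0, 2, 5, 0
Total = 2 + 4 + 5 + 3 + 0 + 4 + 3 + 3 + 3 + 5 + 0 + 4 + 0 + 2 + 5 + 0 = 43

43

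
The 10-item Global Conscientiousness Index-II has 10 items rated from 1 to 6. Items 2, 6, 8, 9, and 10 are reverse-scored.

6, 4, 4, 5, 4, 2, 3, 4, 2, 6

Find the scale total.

39

Reverse-scored items use 7 − raw:
  item 2: 7 − 4 = 3
  item 6: 7 − 2 = 5
  item 8: 7 − 4 = 3
  item 9: 7 − 2 = 5
  item 10: 7 − 6 = 1
After reverse-coding: 6, 3, 4, 5, 4, 5, 3, 3, 5, 1
Total = 6 + 3 + 4 + 5 + 4 + 5 + 3 + 3 + 5 + 1 = 39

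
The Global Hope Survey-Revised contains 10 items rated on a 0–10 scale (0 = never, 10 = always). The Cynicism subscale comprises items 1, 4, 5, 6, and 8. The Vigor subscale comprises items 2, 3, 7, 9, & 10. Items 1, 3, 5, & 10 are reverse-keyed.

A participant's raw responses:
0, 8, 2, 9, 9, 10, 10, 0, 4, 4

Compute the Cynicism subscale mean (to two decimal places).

6.00

Cynicism items: 1, 4, 5, 6, 8.
Of these, items 1 and 5 are reverse-keyed; reversed = (0+10) − raw = 10 − raw.
  item 1: 10 − 0 = 10
  item 4: 9
  item 5: 10 − 9 = 1
  item 6: 10
  item 8: 0
Sum = 10 + 9 + 1 + 10 + 0 = 30
Mean = 30 / 5 = 6.00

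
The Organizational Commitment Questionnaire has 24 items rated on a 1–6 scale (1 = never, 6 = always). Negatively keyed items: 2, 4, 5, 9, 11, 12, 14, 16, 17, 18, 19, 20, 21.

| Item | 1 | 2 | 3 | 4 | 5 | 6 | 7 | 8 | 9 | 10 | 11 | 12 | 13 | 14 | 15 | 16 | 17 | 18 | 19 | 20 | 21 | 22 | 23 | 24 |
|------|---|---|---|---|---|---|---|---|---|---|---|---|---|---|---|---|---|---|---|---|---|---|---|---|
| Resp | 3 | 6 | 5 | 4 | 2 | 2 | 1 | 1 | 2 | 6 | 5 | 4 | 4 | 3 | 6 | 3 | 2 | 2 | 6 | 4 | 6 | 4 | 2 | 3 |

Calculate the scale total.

Reversing items 2, 4, 5, 9, 11, 12, 14, 16, 17, 18, 19, 20, & 21 with 7 − raw:
Total = 3 + (7−6) + 5 + (7−4) + (7−2) + 2 + 1 + 1 + (7−2) + 6 + (7−5) + (7−4) + 4 + (7−3) + 6 + (7−3) + (7−2) + (7−2) + (7−6) + (7−4) + (7−6) + 4 + 2 + 3
      = 3 + 1 + 5 + 3 + 5 + 2 + 1 + 1 + 5 + 6 + 2 + 3 + 4 + 4 + 6 + 4 + 5 + 5 + 1 + 3 + 1 + 4 + 2 + 3 = 79

79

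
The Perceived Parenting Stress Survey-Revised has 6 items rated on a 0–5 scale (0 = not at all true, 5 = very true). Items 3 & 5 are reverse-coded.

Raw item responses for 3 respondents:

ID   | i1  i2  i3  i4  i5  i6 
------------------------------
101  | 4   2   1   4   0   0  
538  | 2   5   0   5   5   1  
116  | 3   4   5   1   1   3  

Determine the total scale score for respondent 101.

19

Respondent 101 raw: 4, 2, 1, 4, 0, 0.
Reverse-coded (reverse-coded value = 5 − response):
  item 1: 4
  item 2: 2
  item 3: 5 − 1 = 4
  item 4: 4
  item 5: 5 − 0 = 5
  item 6: 0
Sum = 4 + 2 + 4 + 4 + 5 + 0 = 19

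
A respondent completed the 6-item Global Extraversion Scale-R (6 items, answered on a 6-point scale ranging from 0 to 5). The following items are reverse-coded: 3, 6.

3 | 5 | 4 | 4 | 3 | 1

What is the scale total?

Reversing items 3 and 6 with 5 − raw:
Total = 3 + 5 + (5−4) + 4 + 3 + (5−1)
      = 3 + 5 + 1 + 4 + 3 + 4 = 20

20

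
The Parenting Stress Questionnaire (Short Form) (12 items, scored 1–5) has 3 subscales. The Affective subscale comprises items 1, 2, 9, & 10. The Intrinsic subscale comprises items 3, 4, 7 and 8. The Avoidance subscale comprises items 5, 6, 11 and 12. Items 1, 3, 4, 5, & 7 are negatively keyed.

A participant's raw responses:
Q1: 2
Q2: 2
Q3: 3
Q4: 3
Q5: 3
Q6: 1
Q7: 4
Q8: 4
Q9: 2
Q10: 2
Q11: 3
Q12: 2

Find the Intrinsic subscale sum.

Intrinsic items: 3, 4, 7, 8.
Of these, items 3, 4, & 7 are negatively keyed; on a 1–5 scale, reversed = 6 − raw.
  item 3: 6 − 3 = 3
  item 4: 6 − 3 = 3
  item 7: 6 − 4 = 2
  item 8: 4
Sum = 3 + 3 + 2 + 4 = 12

12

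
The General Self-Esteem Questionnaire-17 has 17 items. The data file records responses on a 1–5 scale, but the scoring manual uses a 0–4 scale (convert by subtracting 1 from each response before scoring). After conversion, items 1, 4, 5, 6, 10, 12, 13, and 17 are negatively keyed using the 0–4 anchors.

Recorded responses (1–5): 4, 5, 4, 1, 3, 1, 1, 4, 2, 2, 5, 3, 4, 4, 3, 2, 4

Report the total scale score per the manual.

39

Convert to 0–4: 3, 4, 3, 0, 2, 0, 0, 3, 1, 1, 4, 2, 3, 3, 2, 1, 3
Reverse-coded (reverse-coded value = 4 − response):
  item 1: 4 − 3 = 1
  item 4: 4 − 0 = 4
  item 5: 4 − 2 = 2
  item 6: 4 − 0 = 4
  item 10: 4 − 1 = 3
  item 12: 4 − 2 = 2
  item 13: 4 − 3 = 1
  item 17: 4 − 3 = 1
Scored: 1, 4, 3, 4, 2, 4, 0, 3, 1, 3, 4, 2, 1, 3, 2, 1, 1
Total = 39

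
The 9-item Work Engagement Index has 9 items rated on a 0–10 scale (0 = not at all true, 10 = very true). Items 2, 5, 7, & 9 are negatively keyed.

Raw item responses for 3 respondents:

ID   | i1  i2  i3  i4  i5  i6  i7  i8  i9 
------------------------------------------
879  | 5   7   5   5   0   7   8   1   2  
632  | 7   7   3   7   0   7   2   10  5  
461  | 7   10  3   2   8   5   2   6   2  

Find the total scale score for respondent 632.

60

Respondent 632 raw: 7, 7, 3, 7, 0, 7, 2, 10, 5.
Reverse-coded (reverse-coded value = 10 − response):
  item 1: 7
  item 2: 10 − 7 = 3
  item 3: 3
  item 4: 7
  item 5: 10 − 0 = 10
  item 6: 7
  item 7: 10 − 2 = 8
  item 8: 10
  item 9: 10 − 5 = 5
Sum = 7 + 3 + 3 + 7 + 10 + 7 + 8 + 10 + 5 = 60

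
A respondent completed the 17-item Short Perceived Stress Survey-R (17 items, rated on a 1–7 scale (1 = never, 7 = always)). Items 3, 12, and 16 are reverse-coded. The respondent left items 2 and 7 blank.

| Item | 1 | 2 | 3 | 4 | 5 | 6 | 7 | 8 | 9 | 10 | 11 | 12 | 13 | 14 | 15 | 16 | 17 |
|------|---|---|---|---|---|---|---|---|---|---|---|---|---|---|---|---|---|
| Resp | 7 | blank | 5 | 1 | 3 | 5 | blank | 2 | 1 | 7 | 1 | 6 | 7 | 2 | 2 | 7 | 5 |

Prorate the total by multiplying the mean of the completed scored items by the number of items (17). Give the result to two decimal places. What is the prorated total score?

Reverse-coded (reversed = (1+7) − raw = 8 − raw):
  item 3: 8 − 5 = 3
  item 12: 8 − 6 = 2
  item 16: 8 − 7 = 1
Completed scored items (15 of 17): 7, 3, 1, 3, 5, 2, 1, 7, 1, 2, 7, 2, 2, 1, 5; sum = 49.
Person mean = 49 / 15 ≈ 3.2667
Prorated total = (49 / 15) × 17 = 55.53 (to 2 dp)

55.53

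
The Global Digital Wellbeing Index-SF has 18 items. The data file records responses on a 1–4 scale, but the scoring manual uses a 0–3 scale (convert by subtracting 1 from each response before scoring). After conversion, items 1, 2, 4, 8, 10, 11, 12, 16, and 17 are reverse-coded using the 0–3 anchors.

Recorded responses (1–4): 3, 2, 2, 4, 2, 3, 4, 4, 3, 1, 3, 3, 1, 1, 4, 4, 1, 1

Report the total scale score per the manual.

Convert to 0–3: 2, 1, 1, 3, 1, 2, 3, 3, 2, 0, 2, 2, 0, 0, 3, 3, 0, 0
Reverse-coded (reversed = (0+3) − raw = 3 − raw):
  item 1: 3 − 2 = 1
  item 2: 3 − 1 = 2
  item 4: 3 − 3 = 0
  item 8: 3 − 3 = 0
  item 10: 3 − 0 = 3
  item 11: 3 − 2 = 1
  item 12: 3 − 2 = 1
  item 16: 3 − 3 = 0
  item 17: 3 − 0 = 3
Scored: 1, 2, 1, 0, 1, 2, 3, 0, 2, 3, 1, 1, 0, 0, 3, 0, 3, 0
Total = 23

23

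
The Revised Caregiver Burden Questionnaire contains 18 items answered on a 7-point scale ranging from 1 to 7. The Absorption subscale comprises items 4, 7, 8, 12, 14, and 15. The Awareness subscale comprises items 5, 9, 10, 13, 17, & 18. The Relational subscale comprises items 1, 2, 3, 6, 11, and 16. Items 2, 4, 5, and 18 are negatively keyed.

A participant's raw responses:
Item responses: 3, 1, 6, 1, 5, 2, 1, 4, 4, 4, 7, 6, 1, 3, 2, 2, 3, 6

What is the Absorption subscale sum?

23

Absorption items: 4, 7, 8, 12, 14, 15.
Of these, item 4 is negatively keyed; on a 1–7 scale, reversed = 8 − raw.
  item 4: 8 − 1 = 7
  item 7: 1
  item 8: 4
  item 12: 6
  item 14: 3
  item 15: 2
Sum = 7 + 1 + 4 + 6 + 3 + 2 = 23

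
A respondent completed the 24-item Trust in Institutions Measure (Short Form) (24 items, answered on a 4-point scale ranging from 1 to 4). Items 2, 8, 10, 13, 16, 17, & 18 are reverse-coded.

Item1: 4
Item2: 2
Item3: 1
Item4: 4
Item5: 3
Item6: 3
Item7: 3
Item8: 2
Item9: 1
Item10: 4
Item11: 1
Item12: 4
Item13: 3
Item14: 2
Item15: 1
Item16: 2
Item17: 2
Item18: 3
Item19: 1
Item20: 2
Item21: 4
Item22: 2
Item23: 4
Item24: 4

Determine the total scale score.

Reversing items 2, 8, 10, 13, 16, 17, and 18 with 5 − raw:
Total = 4 + (5−2) + 1 + 4 + 3 + 3 + 3 + (5−2) + 1 + (5−4) + 1 + 4 + (5−3) + 2 + 1 + (5−2) + (5−2) + (5−3) + 1 + 2 + 4 + 2 + 4 + 4
      = 4 + 3 + 1 + 4 + 3 + 3 + 3 + 3 + 1 + 1 + 1 + 4 + 2 + 2 + 1 + 3 + 3 + 2 + 1 + 2 + 4 + 2 + 4 + 4 = 61

61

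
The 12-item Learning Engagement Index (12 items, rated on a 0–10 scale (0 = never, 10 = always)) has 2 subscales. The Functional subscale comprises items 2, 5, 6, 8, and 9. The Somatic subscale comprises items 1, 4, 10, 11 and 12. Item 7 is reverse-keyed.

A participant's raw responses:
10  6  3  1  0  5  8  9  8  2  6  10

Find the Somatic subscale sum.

29

Somatic items: 1, 4, 10, 11, 12.
  item 1: 10
  item 4: 1
  item 10: 2
  item 11: 6
  item 12: 10
Sum = 10 + 1 + 2 + 6 + 10 = 29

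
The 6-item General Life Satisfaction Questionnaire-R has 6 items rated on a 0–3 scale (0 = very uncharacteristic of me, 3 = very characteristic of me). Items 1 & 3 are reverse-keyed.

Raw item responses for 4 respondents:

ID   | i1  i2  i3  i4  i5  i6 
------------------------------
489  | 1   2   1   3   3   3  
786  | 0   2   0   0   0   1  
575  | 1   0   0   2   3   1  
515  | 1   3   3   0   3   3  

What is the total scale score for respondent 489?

15

Respondent 489 raw: 1, 2, 1, 3, 3, 3.
Reverse-coded (on a 0–3 scale, reversed = 3 − raw):
  item 1: 3 − 1 = 2
  item 2: 2
  item 3: 3 − 1 = 2
  item 4: 3
  item 5: 3
  item 6: 3
Sum = 2 + 2 + 2 + 3 + 3 + 3 = 15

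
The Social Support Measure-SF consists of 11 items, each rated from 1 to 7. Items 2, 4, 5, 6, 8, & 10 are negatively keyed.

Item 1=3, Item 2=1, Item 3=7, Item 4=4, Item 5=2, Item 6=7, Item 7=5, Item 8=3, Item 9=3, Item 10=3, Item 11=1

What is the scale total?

47

Reversing items 2, 4, 5, 6, 8 and 10 with 8 − raw:
Total = 3 + (8−1) + 7 + (8−4) + (8−2) + (8−7) + 5 + (8−3) + 3 + (8−3) + 1
      = 3 + 7 + 7 + 4 + 6 + 1 + 5 + 5 + 3 + 5 + 1 = 47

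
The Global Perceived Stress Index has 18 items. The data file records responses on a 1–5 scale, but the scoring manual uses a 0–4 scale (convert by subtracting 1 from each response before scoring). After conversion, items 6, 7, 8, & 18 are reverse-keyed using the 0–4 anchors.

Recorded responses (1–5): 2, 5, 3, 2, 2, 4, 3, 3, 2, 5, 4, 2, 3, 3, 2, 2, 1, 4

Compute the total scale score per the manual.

Convert to 0–4: 1, 4, 2, 1, 1, 3, 2, 2, 1, 4, 3, 1, 2, 2, 1, 1, 0, 3
Reverse-coded (on a 0–4 scale, reversed = 4 − raw):
  item 6: 4 − 3 = 1
  item 7: 4 − 2 = 2
  item 8: 4 − 2 = 2
  item 18: 4 − 3 = 1
Scored: 1, 4, 2, 1, 1, 1, 2, 2, 1, 4, 3, 1, 2, 2, 1, 1, 0, 1
Total = 30

30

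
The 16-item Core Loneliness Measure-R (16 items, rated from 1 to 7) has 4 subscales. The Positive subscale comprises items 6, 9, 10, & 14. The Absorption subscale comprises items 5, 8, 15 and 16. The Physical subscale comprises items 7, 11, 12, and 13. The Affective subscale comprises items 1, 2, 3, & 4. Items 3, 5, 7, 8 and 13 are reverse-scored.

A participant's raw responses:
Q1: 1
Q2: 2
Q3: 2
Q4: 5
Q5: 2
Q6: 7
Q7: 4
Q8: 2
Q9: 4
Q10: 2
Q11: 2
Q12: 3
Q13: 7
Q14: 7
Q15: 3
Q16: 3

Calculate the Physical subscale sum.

10

Physical items: 7, 11, 12, 13.
Of these, items 7 & 13 are reverse-scored; reverse-coded value = 8 − response.
  item 7: 8 − 4 = 4
  item 11: 2
  item 12: 3
  item 13: 8 − 7 = 1
Sum = 4 + 2 + 3 + 1 = 10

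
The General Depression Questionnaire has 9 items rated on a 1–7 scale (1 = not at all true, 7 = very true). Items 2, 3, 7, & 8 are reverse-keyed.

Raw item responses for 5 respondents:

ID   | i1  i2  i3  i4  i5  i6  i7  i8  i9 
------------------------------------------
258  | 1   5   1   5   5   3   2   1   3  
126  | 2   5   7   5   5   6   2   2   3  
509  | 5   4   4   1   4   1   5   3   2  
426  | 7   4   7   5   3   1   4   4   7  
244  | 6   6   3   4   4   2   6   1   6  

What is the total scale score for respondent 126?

37

Respondent 126 raw: 2, 5, 7, 5, 5, 6, 2, 2, 3.
Reverse-coded (reverse-coded value = 8 − response):
  item 1: 2
  item 2: 8 − 5 = 3
  item 3: 8 − 7 = 1
  item 4: 5
  item 5: 5
  item 6: 6
  item 7: 8 − 2 = 6
  item 8: 8 − 2 = 6
  item 9: 3
Sum = 2 + 3 + 1 + 5 + 5 + 6 + 6 + 6 + 3 = 37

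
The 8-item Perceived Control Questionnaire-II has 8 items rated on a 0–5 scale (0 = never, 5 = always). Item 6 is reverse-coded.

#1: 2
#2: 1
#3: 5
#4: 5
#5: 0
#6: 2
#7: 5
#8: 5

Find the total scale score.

26

Raw sum = 25. Reverse-coded items: 6; their raw sum = 2.
Each reversal replaces raw with 5 − raw, changing the total by 5 − 2·raw per item.
Total = 25 + 1·5 − 2·2 = 25 + 5 − 4 = 26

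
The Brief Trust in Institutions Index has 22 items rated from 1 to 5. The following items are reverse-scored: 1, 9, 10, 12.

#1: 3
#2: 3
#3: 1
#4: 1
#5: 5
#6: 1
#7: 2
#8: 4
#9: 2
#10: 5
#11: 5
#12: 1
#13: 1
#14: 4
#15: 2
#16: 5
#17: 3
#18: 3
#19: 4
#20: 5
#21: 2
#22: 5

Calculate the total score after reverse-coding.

69

Reverse-scored items use 6 − raw:
  item 1: 6 − 3 = 3
  item 9: 6 − 2 = 4
  item 10: 6 − 5 = 1
  item 12: 6 − 1 = 5
Scored items: 3, 3, 1, 1, 5, 1, 2, 4, 4, 1, 5, 5, 1, 4, 2, 5, 3, 3, 4, 5, 2, 5
Total = 3 + 3 + 1 + 1 + 5 + 1 + 2 + 4 + 4 + 1 + 5 + 5 + 1 + 4 + 2 + 5 + 3 + 3 + 4 + 5 + 2 + 5 = 69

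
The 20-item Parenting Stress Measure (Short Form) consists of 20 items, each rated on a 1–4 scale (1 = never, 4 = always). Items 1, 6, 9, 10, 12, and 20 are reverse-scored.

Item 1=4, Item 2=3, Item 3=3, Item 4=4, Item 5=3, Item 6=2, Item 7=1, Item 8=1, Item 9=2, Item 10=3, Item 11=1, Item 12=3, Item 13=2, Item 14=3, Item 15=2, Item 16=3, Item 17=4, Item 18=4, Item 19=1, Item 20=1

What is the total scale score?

50

Reversing items 1, 6, 9, 10, 12 and 20 with 5 − raw:
Total = (5−4) + 3 + 3 + 4 + 3 + (5−2) + 1 + 1 + (5−2) + (5−3) + 1 + (5−3) + 2 + 3 + 2 + 3 + 4 + 4 + 1 + (5−1)
      = 1 + 3 + 3 + 4 + 3 + 3 + 1 + 1 + 3 + 2 + 1 + 2 + 2 + 3 + 2 + 3 + 4 + 4 + 1 + 4 = 50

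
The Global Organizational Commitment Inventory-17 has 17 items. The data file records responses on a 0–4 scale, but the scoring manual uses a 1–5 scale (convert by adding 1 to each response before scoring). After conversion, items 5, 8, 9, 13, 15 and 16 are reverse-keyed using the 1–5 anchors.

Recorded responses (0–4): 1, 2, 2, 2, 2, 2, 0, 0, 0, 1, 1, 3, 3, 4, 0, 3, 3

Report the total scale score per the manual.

Convert to 1–5: 2, 3, 3, 3, 3, 3, 1, 1, 1, 2, 2, 4, 4, 5, 1, 4, 4
Reverse-coded (reversed = (1+5) − raw = 6 − raw):
  item 5: 6 − 3 = 3
  item 8: 6 − 1 = 5
  item 9: 6 − 1 = 5
  item 13: 6 − 4 = 2
  item 15: 6 − 1 = 5
  item 16: 6 − 4 = 2
Scored: 2, 3, 3, 3, 3, 3, 1, 5, 5, 2, 2, 4, 2, 5, 5, 2, 4
Total = 54

54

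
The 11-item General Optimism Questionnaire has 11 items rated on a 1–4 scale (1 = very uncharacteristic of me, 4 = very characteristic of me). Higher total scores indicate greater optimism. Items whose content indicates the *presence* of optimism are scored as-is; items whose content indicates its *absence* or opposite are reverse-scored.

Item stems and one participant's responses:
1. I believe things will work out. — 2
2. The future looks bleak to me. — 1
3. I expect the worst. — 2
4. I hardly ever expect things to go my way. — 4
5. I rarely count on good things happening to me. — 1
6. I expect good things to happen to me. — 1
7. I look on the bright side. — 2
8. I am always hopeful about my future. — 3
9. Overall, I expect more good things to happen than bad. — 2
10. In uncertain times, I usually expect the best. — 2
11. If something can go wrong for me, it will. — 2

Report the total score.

Items 2, 3, 4, 5, 11 describe the absence/opposite of optimism → reverse-score.
reverse-coded value = 5 − response.
  item 1: 2
  item 2: 5 − 1 = 4
  item 3: 5 − 2 = 3
  item 4: 5 − 4 = 1
  item 5: 5 − 1 = 4
  item 6: 1
  item 7: 2
  item 8: 3
  item 9: 2
  item 10: 2
  item 11: 5 − 2 = 3
Total = 2 + 4 + 3 + 1 + 4 + 1 + 2 + 3 + 2 + 2 + 3 = 27

27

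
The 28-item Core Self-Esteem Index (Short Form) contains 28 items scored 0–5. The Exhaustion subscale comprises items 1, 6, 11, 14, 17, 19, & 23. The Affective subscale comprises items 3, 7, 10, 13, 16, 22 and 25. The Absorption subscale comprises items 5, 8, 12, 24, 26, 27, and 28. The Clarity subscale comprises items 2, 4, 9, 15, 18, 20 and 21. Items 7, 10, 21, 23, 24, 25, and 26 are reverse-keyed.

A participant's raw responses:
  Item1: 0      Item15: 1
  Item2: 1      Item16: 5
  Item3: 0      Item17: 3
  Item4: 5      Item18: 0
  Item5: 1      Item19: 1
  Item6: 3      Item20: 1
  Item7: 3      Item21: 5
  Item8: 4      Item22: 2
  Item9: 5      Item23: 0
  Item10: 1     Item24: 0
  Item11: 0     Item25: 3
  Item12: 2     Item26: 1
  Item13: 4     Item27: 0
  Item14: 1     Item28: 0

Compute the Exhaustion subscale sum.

Exhaustion items: 1, 6, 11, 14, 17, 19, 23.
Of these, item 23 is reverse-keyed; reverse-coded value = 5 − response.
  item 1: 0
  item 6: 3
  item 11: 0
  item 14: 1
  item 17: 3
  item 19: 1
  item 23: 5 − 0 = 5
Sum = 0 + 3 + 0 + 1 + 3 + 1 + 5 = 13

13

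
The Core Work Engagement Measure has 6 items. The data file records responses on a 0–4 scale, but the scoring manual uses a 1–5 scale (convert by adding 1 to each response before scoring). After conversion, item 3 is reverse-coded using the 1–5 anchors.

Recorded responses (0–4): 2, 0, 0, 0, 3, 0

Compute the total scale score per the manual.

Convert to 1–5: 3, 1, 1, 1, 4, 1
Reverse-coded (on a 1–5 scale, reversed = 6 − raw):
  item 3: 6 − 1 = 5
Scored: 3, 1, 5, 1, 4, 1
Total = 15

15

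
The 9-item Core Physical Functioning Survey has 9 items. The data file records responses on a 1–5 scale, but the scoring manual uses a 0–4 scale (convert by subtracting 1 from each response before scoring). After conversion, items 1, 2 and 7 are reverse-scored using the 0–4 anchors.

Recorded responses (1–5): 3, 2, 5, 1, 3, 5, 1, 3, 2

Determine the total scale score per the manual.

Convert to 0–4: 2, 1, 4, 0, 2, 4, 0, 2, 1
Reverse-coded (reverse-coded value = 4 − response):
  item 1: 4 − 2 = 2
  item 2: 4 − 1 = 3
  item 7: 4 − 0 = 4
Scored: 2, 3, 4, 0, 2, 4, 4, 2, 1
Total = 22

22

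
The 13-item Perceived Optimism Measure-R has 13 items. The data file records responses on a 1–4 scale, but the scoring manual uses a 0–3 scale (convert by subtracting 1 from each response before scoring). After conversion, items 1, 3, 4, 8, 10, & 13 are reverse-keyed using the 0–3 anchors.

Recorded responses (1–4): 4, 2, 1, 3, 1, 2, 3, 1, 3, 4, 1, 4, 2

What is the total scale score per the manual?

18

Convert to 0–3: 3, 1, 0, 2, 0, 1, 2, 0, 2, 3, 0, 3, 1
Reverse-coded (reverse-coded value = 3 − response):
  item 1: 3 − 3 = 0
  item 3: 3 − 0 = 3
  item 4: 3 − 2 = 1
  item 8: 3 − 0 = 3
  item 10: 3 − 3 = 0
  item 13: 3 − 1 = 2
Scored: 0, 1, 3, 1, 0, 1, 2, 3, 2, 0, 0, 3, 2
Total = 18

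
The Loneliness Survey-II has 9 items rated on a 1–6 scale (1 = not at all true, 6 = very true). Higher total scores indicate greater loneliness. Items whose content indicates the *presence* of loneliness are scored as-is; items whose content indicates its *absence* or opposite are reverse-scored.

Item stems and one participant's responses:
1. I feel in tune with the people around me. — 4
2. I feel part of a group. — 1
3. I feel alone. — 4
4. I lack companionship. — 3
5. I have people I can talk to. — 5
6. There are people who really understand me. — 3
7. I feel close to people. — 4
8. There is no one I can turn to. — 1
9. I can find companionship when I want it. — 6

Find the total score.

27

Items 1, 2, 5, 6, 7, 9 describe the absence/opposite of loneliness → reverse-score.
reversed = (1+6) − raw = 7 − raw.
  item 1: 7 − 4 = 3
  item 2: 7 − 1 = 6
  item 3: 4
  item 4: 3
  item 5: 7 − 5 = 2
  item 6: 7 − 3 = 4
  item 7: 7 − 4 = 3
  item 8: 1
  item 9: 7 − 6 = 1
Total = 3 + 6 + 4 + 3 + 2 + 4 + 3 + 1 + 1 = 27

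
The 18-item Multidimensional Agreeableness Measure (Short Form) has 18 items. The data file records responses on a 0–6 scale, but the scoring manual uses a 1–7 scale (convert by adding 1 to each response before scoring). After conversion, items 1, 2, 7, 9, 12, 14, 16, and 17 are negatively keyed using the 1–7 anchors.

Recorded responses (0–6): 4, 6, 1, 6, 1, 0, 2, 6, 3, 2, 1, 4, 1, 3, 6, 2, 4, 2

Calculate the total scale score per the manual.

64

Convert to 1–7: 5, 7, 2, 7, 2, 1, 3, 7, 4, 3, 2, 5, 2, 4, 7, 3, 5, 3
Reverse-coded (reverse-coded value = 8 − response):
  item 1: 8 − 5 = 3
  item 2: 8 − 7 = 1
  item 7: 8 − 3 = 5
  item 9: 8 − 4 = 4
  item 12: 8 − 5 = 3
  item 14: 8 − 4 = 4
  item 16: 8 − 3 = 5
  item 17: 8 − 5 = 3
Scored: 3, 1, 2, 7, 2, 1, 5, 7, 4, 3, 2, 3, 2, 4, 7, 5, 3, 3
Total = 64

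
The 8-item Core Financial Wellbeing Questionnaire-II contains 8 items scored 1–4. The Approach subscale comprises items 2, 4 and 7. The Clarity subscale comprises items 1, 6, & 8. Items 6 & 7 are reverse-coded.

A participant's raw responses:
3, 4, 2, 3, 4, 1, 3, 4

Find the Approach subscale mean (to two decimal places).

Approach items: 2, 4, 7.
Of these, item 7 is reverse-coded; reverse-coded value = 5 − response.
  item 2: 4
  item 4: 3
  item 7: 5 − 3 = 2
Sum = 4 + 3 + 2 = 9
Mean = 9 / 3 = 3.00

3.00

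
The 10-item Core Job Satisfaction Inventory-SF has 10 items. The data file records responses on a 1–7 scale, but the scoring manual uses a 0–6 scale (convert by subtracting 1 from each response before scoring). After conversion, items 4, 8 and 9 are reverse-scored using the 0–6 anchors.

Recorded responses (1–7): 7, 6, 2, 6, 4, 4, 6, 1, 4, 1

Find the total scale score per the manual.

33

Convert to 0–6: 6, 5, 1, 5, 3, 3, 5, 0, 3, 0
Reverse-coded (reverse-coded value = 6 − response):
  item 4: 6 − 5 = 1
  item 8: 6 − 0 = 6
  item 9: 6 − 3 = 3
Scored: 6, 5, 1, 1, 3, 3, 5, 6, 3, 0
Total = 33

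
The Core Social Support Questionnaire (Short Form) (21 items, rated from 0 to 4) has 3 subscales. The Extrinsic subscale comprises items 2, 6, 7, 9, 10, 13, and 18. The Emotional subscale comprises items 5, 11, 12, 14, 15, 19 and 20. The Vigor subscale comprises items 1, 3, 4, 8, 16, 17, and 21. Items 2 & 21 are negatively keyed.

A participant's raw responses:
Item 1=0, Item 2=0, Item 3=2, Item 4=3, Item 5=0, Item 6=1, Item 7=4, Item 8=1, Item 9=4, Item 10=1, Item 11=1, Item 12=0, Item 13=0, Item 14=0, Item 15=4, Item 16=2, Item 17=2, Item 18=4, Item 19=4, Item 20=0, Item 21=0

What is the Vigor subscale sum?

Vigor items: 1, 3, 4, 8, 16, 17, 21.
Of these, item 21 is negatively keyed; on a 0–4 scale, reversed = 4 − raw.
  item 1: 0
  item 3: 2
  item 4: 3
  item 8: 1
  item 16: 2
  item 17: 2
  item 21: 4 − 0 = 4
Sum = 0 + 2 + 3 + 1 + 2 + 2 + 4 = 14

14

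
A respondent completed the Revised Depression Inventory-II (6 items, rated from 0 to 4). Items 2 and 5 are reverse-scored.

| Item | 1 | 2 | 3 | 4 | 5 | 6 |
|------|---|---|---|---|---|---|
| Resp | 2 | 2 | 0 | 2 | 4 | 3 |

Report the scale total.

9

Reverse-scored items use 4 − raw:
  item 2: 4 − 2 = 2
  item 5: 4 − 4 = 0
Scored items: 2, 2, 0, 2, 0, 3
Total = 2 + 2 + 0 + 2 + 0 + 3 = 9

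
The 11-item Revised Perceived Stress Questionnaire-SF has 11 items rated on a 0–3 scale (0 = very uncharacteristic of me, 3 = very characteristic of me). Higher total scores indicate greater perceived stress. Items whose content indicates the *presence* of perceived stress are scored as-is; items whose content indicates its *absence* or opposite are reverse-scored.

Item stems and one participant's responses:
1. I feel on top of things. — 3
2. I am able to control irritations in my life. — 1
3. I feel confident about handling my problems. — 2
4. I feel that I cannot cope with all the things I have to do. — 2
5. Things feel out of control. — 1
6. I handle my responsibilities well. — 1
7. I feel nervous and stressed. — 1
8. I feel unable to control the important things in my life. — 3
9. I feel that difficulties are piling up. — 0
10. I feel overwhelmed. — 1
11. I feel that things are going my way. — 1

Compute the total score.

15

Items 1, 2, 3, 6, 11 describe the absence/opposite of perceived stress → reverse-score.
on a 0–3 scale, reversed = 3 − raw.
  item 1: 3 − 3 = 0
  item 2: 3 − 1 = 2
  item 3: 3 − 2 = 1
  item 4: 2
  item 5: 1
  item 6: 3 − 1 = 2
  item 7: 1
  item 8: 3
  item 9: 0
  item 10: 1
  item 11: 3 − 1 = 2
Total = 0 + 2 + 1 + 2 + 1 + 2 + 1 + 3 + 0 + 1 + 2 = 15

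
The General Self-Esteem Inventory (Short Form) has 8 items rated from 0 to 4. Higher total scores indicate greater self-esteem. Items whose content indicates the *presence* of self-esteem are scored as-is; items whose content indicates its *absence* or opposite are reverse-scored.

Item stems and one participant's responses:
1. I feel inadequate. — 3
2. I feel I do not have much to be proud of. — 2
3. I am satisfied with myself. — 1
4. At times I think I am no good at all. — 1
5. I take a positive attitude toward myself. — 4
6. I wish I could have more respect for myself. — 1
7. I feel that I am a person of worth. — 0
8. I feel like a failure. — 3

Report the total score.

Items 1, 2, 4, 6, 8 describe the absence/opposite of self-esteem → reverse-score.
reversed = (0+4) − raw = 4 − raw.
  item 1: 4 − 3 = 1
  item 2: 4 − 2 = 2
  item 3: 1
  item 4: 4 − 1 = 3
  item 5: 4
  item 6: 4 − 1 = 3
  item 7: 0
  item 8: 4 − 3 = 1
Total = 1 + 2 + 1 + 3 + 4 + 3 + 0 + 1 = 15

15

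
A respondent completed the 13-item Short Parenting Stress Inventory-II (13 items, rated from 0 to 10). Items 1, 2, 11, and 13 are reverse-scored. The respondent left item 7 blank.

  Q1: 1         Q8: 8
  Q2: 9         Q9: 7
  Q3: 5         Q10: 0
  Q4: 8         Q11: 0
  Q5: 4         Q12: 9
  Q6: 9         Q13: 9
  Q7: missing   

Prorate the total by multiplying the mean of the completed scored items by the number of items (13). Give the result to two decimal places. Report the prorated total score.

Reverse-coded (on a 0–10 scale, reversed = 10 − raw):
  item 1: 10 − 1 = 9
  item 2: 10 − 9 = 1
  item 11: 10 − 0 = 10
  item 13: 10 − 9 = 1
Completed scored items (12 of 13): 9, 1, 5, 8, 4, 9, 8, 7, 0, 10, 9, 1; sum = 71.
Person mean = 71 / 12 ≈ 5.9167
Prorated total = (71 / 12) × 13 = 76.92 (to 2 dp)

76.92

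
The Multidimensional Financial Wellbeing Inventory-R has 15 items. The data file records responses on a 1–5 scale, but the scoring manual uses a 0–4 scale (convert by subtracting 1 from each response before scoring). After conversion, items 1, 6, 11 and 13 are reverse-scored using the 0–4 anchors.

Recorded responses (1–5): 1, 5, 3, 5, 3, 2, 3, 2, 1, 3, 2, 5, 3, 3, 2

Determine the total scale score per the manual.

36

Convert to 0–4: 0, 4, 2, 4, 2, 1, 2, 1, 0, 2, 1, 4, 2, 2, 1
Reverse-coded (on a 0–4 scale, reversed = 4 − raw):
  item 1: 4 − 0 = 4
  item 6: 4 − 1 = 3
  item 11: 4 − 1 = 3
  item 13: 4 − 2 = 2
Scored: 4, 4, 2, 4, 2, 3, 2, 1, 0, 2, 3, 4, 2, 2, 1
Total = 36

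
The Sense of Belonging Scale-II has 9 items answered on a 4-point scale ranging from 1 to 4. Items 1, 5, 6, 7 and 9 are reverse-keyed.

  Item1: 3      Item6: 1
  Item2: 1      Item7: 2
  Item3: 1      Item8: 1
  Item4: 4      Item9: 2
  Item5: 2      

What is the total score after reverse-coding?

Apply reverse scoring (reverse-coded value = 5 − response):
  item 1: 5 − 3 = 2
  item 5: 5 − 2 = 3
  item 6: 5 − 1 = 4
  item 7: 5 − 2 = 3
  item 9: 5 − 2 = 3
Scored responses: 2, 1, 1, 4, 3, 4, 3, 1, 3
Total = 2 + 1 + 1 + 4 + 3 + 4 + 3 + 1 + 3 = 22

22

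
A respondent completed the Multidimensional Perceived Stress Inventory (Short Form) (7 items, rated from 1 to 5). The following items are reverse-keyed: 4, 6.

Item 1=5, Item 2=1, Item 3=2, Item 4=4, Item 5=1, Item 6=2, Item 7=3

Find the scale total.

18

Reverse-keyed items use 6 − raw:
  item 4: 6 − 4 = 2
  item 6: 6 − 2 = 4
Scored responses: 5, 1, 2, 2, 1, 4, 3
Total = 5 + 1 + 2 + 2 + 1 + 4 + 3 = 18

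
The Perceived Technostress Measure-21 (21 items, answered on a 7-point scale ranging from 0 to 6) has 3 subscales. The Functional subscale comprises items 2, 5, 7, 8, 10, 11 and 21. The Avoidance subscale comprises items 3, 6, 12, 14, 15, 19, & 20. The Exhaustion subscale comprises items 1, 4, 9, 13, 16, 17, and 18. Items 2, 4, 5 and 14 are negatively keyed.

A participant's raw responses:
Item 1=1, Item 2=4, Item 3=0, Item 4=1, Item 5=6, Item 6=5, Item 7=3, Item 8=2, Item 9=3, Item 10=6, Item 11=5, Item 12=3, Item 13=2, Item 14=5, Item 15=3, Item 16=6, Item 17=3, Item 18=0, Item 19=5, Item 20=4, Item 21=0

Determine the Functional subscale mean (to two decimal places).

2.57

Functional items: 2, 5, 7, 8, 10, 11, 21.
Of these, items 2 & 5 are negatively keyed; on a 0–6 scale, reversed = 6 − raw.
  item 2: 6 − 4 = 2
  item 5: 6 − 6 = 0
  item 7: 3
  item 8: 2
  item 10: 6
  item 11: 5
  item 21: 0
Sum = 2 + 0 + 3 + 2 + 6 + 5 + 0 = 18
Mean = 18 / 7 = 2.57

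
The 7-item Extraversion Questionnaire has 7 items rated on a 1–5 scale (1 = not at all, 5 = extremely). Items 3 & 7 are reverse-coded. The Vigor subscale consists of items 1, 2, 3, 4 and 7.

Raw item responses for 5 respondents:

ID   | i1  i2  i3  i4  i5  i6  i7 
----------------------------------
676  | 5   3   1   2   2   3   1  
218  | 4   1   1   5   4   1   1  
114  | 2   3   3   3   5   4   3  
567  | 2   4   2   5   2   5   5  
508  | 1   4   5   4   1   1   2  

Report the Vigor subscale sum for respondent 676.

Respondent 676 raw: 5, 3, 1, 2, 2, 3, 1.
Vigor items: 1, 2, 3, 4, 7.
Reverse-coded (reverse-coded value = 6 − response):
  item 1: 5
  item 2: 3
  item 3: 6 − 1 = 5
  item 4: 2
  item 7: 6 − 1 = 5
Sum = 5 + 3 + 5 + 2 + 5 = 20

20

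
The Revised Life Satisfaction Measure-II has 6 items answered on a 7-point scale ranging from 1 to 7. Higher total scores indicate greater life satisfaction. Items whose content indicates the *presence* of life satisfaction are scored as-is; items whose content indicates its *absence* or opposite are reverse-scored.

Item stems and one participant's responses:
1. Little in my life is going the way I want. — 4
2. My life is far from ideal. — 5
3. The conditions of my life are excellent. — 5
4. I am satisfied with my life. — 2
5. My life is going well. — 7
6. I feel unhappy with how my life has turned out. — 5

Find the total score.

Items 1, 2, 6 describe the absence/opposite of life satisfaction → reverse-score.
on a 1–7 scale, reversed = 8 − raw.
  item 1: 8 − 4 = 4
  item 2: 8 − 5 = 3
  item 3: 5
  item 4: 2
  item 5: 7
  item 6: 8 − 5 = 3
Total = 4 + 3 + 5 + 2 + 7 + 3 = 24

24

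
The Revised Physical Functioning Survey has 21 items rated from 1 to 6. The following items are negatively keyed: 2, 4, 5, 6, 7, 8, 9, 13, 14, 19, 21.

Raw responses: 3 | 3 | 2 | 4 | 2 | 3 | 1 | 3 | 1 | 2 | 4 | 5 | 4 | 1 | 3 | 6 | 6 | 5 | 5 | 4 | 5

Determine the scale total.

85

Reversing items 2, 4, 5, 6, 7, 8, 9, 13, 14, 19, and 21 with 7 − raw:
Total = 3 + (7−3) + 2 + (7−4) + (7−2) + (7−3) + (7−1) + (7−3) + (7−1) + 2 + 4 + 5 + (7−4) + (7−1) + 3 + 6 + 6 + 5 + (7−5) + 4 + (7−5)
      = 3 + 4 + 2 + 3 + 5 + 4 + 6 + 4 + 6 + 2 + 4 + 5 + 3 + 6 + 3 + 6 + 6 + 5 + 2 + 4 + 2 = 85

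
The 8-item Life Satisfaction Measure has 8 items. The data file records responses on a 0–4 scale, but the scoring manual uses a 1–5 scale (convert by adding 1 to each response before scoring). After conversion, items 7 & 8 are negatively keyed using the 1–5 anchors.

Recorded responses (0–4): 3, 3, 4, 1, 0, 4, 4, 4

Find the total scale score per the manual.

Convert to 1–5: 4, 4, 5, 2, 1, 5, 5, 5
Reverse-coded (on a 1–5 scale, reversed = 6 − raw):
  item 7: 6 − 5 = 1
  item 8: 6 − 5 = 1
Scored: 4, 4, 5, 2, 1, 5, 1, 1
Total = 23

23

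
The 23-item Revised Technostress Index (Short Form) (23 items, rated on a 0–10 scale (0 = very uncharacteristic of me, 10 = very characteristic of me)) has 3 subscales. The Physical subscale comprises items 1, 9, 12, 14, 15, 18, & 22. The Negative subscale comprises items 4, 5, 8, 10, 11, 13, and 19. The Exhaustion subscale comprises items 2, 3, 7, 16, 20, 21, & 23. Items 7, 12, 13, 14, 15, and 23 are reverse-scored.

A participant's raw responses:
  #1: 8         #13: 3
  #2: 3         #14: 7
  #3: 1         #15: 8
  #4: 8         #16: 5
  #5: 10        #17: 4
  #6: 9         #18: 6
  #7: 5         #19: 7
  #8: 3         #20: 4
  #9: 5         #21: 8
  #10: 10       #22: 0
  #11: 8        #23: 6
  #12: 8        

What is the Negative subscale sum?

Negative items: 4, 5, 8, 10, 11, 13, 19.
Of these, item 13 is reverse-scored; reversed = (0+10) − raw = 10 − raw.
  item 4: 8
  item 5: 10
  item 8: 3
  item 10: 10
  item 11: 8
  item 13: 10 − 3 = 7
  item 19: 7
Sum = 8 + 10 + 3 + 10 + 8 + 7 + 7 = 53

53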